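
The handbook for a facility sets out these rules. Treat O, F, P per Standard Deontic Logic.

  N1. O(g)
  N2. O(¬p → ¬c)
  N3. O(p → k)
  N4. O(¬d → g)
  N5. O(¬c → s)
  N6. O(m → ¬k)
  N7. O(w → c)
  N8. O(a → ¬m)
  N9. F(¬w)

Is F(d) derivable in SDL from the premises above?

No

Premise 4 is O(¬d → g); even if O(g) held, inferring O(¬d) would be affirming the consequent — invalid.
No other premise forces O(¬d). An ideal world satisfying every premise can still have d true, so F(d) is not derivable.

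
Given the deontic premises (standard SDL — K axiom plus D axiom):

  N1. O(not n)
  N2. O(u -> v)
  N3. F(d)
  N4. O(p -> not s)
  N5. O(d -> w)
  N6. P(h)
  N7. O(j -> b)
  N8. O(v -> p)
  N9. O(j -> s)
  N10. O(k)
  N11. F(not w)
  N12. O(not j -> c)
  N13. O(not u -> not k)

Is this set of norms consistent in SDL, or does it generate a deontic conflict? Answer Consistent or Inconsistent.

Consistent

Premise 5 is O(d -> w); even if O(w) held, inferring O(d) would be affirming the consequent — invalid.
So O(d) is not derivable, and the apparent clash with O(not d) does not arise.
A world satisfying every obligation exists (e.g. b=false, c=true, d=false, h=false, j=false, k=true, n=false, p=true, s=false, u=true, v=true, w=true); no atom is both obligatory and forbidden, so the set is consistent.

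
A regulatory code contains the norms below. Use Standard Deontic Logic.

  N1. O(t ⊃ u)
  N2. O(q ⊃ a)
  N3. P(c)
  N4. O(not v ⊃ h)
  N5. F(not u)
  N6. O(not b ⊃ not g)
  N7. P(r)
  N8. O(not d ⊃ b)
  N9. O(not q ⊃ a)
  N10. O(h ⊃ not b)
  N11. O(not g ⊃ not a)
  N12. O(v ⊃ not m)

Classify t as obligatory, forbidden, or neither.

Premise 1 is O(t ⊃ u); even if O(u) held, inferring O(t) would be affirming the consequent — invalid.
No premise or chain of K-axiom applications forces O(t), and none forces O(not t). So t is neither obligatory nor forbidden under these norms.

Neither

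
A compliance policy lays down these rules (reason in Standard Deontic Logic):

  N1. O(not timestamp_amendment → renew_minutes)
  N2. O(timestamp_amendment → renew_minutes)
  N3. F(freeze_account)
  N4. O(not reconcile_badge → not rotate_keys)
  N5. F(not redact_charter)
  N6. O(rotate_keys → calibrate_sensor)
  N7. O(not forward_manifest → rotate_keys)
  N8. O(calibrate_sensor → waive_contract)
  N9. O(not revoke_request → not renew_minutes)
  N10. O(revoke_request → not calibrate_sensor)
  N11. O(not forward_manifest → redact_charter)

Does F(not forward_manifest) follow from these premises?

Premises 1 and 2 cover both cases: O(not timestamp_amendment → renew_minutes) and O(timestamp_amendment → renew_minutes). Since not timestamp_amendment ∨ timestamp_amendment is a tautology, O(renew_minutes) follows.
Premise 9 is O(not revoke_request → not renew_minutes); contrapositively O(renew_minutes → revoke_request). Since O(renew_minutes) holds, K gives O(revoke_request).
From O(revoke_request) and premise 10, O(revoke_request → not calibrate_sensor), we obtain O(not calibrate_sensor).
The contrapositive of premise 6 (O(rotate_keys → calibrate_sensor)) is O(not calibrate_sensor → not rotate_keys), and O(not calibrate_sensor) is already established, so O(not rotate_keys).
The contrapositive of premise 7 (O(not forward_manifest → rotate_keys)) is O(not rotate_keys → forward_manifest), and O(not rotate_keys) is already established, so O(forward_manifest).
Premises 3, 4, 5, 8, 11 do not contribute to this derivation.
So O(forward_manifest) holds, i.e. F(not forward_manifest). The claim follows.

Yes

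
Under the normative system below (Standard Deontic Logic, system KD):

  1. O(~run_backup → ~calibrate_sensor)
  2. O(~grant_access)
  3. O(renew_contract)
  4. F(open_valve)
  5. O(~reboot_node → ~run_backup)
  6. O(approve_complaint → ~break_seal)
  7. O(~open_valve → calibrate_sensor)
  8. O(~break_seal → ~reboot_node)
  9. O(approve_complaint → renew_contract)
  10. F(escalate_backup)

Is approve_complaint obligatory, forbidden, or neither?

Forbidden

Premise 4 is F(open_valve), i.e. O(~open_valve).
Premise 7 is O(~open_valve → calibrate_sensor); since O(~open_valve), deontic closure gives O(calibrate_sensor).
The contrapositive of premise 1 (O(~run_backup → ~calibrate_sensor)) is O(calibrate_sensor → run_backup), and O(calibrate_sensor) is already established, so O(run_backup).
Premise 5, O(~reboot_node → ~run_backup), contraposes to O(run_backup → reboot_node); with O(run_backup) we get O(reboot_node).
Premise 8 is O(~break_seal → ~reboot_node); contrapositively O(reboot_node → break_seal). Since O(reboot_node) holds, K gives O(break_seal).
Premise 6, O(approve_complaint → ~break_seal), contraposes to O(break_seal → ~approve_complaint); with O(break_seal) we get O(~approve_complaint).
Premises 2, 3, 9, 10 do not contribute to this derivation.
Thus O(~approve_complaint), which is F(approve_complaint): approve_complaint is forbidden.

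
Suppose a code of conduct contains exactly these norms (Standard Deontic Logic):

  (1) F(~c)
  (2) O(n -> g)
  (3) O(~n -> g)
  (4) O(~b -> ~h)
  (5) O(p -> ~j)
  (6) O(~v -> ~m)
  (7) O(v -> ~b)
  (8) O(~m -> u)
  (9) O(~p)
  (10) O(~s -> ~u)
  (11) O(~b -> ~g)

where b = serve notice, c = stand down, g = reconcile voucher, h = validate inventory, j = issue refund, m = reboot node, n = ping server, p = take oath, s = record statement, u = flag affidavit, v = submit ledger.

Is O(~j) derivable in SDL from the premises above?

No

Premise 5 is O(p -> ~j), but O(p) is not derivable from the premises, so it does not yield O(~j).
No other premise forces O(~j). An ideal world satisfying every premise can still have ~j false, so O(~j) is not derivable.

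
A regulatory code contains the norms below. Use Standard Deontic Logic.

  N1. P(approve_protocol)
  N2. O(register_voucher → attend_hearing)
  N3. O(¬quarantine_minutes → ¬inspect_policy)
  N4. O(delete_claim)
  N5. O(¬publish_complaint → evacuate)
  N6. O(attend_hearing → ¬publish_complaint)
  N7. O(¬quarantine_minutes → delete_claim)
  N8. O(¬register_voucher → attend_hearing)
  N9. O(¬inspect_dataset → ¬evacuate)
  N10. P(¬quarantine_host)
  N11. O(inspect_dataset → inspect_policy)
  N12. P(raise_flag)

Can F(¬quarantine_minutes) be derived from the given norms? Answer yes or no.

Yes

Premises 8 and 2 cover both cases: O(¬register_voucher → attend_hearing) and O(register_voucher → attend_hearing). Since ¬register_voucher ∨ register_voucher is a tautology, O(attend_hearing) follows.
With premise 6, O(attend_hearing → ¬publish_complaint), the K-axiom yields O(¬publish_complaint).
Premise 5 is O(¬publish_complaint → evacuate); since O(¬publish_complaint), deontic closure gives O(evacuate).
Premise 9 is O(¬inspect_dataset → ¬evacuate); contrapositively O(evacuate → inspect_dataset). Since O(evacuate) holds, K gives O(inspect_dataset).
Applying K to premise 11 (O(inspect_dataset → inspect_policy)) and O(inspect_dataset) yields O(inspect_policy).
Premise 3, O(¬quarantine_minutes → ¬inspect_policy), contraposes to O(inspect_policy → quarantine_minutes); with O(inspect_policy) we get O(quarantine_minutes).
Premises 1, 4, 7, 10, 12 do not contribute to this derivation.
So O(quarantine_minutes) holds, i.e. F(¬quarantine_minutes). The claim follows.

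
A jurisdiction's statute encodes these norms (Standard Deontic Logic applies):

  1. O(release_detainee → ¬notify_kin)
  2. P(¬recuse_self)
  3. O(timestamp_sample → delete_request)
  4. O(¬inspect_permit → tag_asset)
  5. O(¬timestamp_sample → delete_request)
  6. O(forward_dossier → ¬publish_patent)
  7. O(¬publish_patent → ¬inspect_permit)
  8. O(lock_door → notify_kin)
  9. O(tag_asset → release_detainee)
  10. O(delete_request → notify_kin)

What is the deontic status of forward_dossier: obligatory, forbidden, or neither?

By case analysis on timestamp_sample: premise 3 gives O(timestamp_sample → delete_request) and premise 5 gives O(¬timestamp_sample → delete_request), so O(delete_request) either way.
Applying K to premise 10 (O(delete_request → notify_kin)) and O(delete_request) yields O(notify_kin).
Premise 1, O(release_detainee → ¬notify_kin), contraposes to O(notify_kin → ¬release_detainee); with O(notify_kin) we get O(¬release_detainee).
Premise 9, O(tag_asset → release_detainee), contraposes to O(¬release_detainee → ¬tag_asset); with O(¬release_detainee) we get O(¬tag_asset).
The contrapositive of premise 4 (O(¬inspect_permit → tag_asset)) is O(¬tag_asset → inspect_permit), and O(¬tag_asset) is already established, so O(inspect_permit).
Premise 7 is O(¬publish_patent → ¬inspect_permit); contrapositively O(inspect_permit → publish_patent). Since O(inspect_permit) holds, K gives O(publish_patent).
Premise 6, O(forward_dossier → ¬publish_patent), contraposes to O(publish_patent → ¬forward_dossier); with O(publish_patent) we get O(¬forward_dossier).
Premises 2, 8 do not contribute to this derivation.
Thus O(¬forward_dossier), which is F(forward_dossier): forward_dossier is forbidden.

Forbidden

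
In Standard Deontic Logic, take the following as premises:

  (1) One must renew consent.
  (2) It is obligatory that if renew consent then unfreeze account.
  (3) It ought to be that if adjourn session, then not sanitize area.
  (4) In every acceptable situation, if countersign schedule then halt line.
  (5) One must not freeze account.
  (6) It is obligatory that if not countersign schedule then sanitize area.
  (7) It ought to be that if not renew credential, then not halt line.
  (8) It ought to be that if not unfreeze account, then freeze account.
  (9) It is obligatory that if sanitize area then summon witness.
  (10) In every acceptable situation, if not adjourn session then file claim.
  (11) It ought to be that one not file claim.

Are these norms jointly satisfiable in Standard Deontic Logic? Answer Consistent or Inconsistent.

Premise 8 is O(¬unfreeze_account → freeze_account), but O(¬unfreeze_account) is not derivable from the premises, so it does not yield O(freeze_account).
So O(freeze_account) is not derivable, and the apparent clash with O(¬freeze_account) does not arise.
A world satisfying every obligation exists (e.g. adjourn_session=true, countersign_schedule=true, file_claim=false, freeze_account=false, halt_line=true, renew_consent=true, renew_credential=true, sanitize_area=false, summon_witness=false, unfreeze_account=true); no atom is both obligatory and forbidden, so the set is consistent.

Consistent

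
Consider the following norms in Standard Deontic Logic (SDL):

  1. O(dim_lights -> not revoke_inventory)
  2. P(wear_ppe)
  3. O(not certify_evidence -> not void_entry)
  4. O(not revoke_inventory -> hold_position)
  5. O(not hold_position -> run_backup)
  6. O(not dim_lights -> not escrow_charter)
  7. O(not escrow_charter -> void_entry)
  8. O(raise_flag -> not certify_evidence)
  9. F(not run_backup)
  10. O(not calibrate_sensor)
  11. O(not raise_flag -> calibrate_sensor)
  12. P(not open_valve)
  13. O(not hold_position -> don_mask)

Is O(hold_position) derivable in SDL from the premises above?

Premise 10 gives O(not calibrate_sensor).
The contrapositive of premise 11 (O(not raise_flag -> calibrate_sensor)) is O(not calibrate_sensor -> raise_flag), and O(not calibrate_sensor) is already established, so O(raise_flag).
Premise 8 is O(raise_flag -> not certify_evidence); since O(raise_flag), deontic closure gives O(not certify_evidence).
Applying K to premise 3 (O(not certify_evidence -> not void_entry)) and O(not certify_evidence) yields O(not void_entry).
Premise 7 is O(not escrow_charter -> void_entry); contrapositively O(not void_entry -> escrow_charter). Since O(not void_entry) holds, K gives O(escrow_charter).
Premise 6, O(not dim_lights -> not escrow_charter), contraposes to O(escrow_charter -> dim_lights); with O(escrow_charter) we get O(dim_lights).
Applying K to premise 1 (O(dim_lights -> not revoke_inventory)) and O(dim_lights) yields O(not revoke_inventory).
Applying K to premise 4 (O(not revoke_inventory -> hold_position)) and O(not revoke_inventory) yields O(hold_position).
Premises 2, 5, 9, 12, 13 do not contribute to this derivation.
So O(hold_position) follows.

Yes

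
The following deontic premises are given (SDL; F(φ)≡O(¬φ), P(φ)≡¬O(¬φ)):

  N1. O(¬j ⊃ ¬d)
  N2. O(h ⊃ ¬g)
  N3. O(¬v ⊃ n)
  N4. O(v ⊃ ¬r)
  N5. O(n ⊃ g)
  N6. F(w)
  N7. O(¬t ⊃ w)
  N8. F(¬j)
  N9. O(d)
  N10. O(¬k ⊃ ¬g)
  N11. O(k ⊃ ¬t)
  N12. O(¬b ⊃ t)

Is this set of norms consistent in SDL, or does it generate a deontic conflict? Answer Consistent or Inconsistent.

Premise 1 is O(¬j ⊃ ¬d), but O(¬j) is not derivable from the premises, so it does not yield O(¬d).
So O(¬d) is not derivable, and the apparent clash with O(d) does not arise.
A world satisfying every obligation exists (e.g. b=false, d=true, g=false, h=false, j=true, k=false, n=false, r=false, t=true, v=true, w=false); no atom is both obligatory and forbidden, so the set is consistent.

Consistent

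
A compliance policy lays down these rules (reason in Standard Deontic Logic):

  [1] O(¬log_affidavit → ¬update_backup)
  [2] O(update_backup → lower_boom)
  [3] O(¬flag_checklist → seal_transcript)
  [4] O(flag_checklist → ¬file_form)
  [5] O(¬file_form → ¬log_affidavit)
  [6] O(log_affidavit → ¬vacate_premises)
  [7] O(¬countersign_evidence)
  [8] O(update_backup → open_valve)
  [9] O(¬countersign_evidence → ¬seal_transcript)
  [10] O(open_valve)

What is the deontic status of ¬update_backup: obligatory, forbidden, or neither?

Obligatory

Premise 7 gives O(¬countersign_evidence).
From O(¬countersign_evidence) and premise 9, O(¬countersign_evidence → ¬seal_transcript), we obtain O(¬seal_transcript).
The contrapositive of premise 3 (O(¬flag_checklist → seal_transcript)) is O(¬seal_transcript → flag_checklist), and O(¬seal_transcript) is already established, so O(flag_checklist).
Applying K to premise 4 (O(flag_checklist → ¬file_form)) and O(flag_checklist) yields O(¬file_form).
Premise 5 is O(¬file_form → ¬log_affidavit); since O(¬file_form), deontic closure gives O(¬log_affidavit).
Premise 1 is O(¬log_affidavit → ¬update_backup); since O(¬log_affidavit), deontic closure gives O(¬update_backup).
Premises 2, 6, 8, 10 do not contribute to this derivation.
Hence ¬update_backup is obligatory.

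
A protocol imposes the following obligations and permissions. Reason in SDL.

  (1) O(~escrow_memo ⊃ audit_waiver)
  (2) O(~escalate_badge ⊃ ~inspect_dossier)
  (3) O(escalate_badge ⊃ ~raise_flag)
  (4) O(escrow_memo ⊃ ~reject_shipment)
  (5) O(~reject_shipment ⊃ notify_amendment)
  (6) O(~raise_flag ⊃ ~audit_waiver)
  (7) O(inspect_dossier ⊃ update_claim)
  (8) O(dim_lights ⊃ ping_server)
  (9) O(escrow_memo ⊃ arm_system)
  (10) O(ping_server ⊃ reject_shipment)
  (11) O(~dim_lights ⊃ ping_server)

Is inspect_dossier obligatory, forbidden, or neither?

Forbidden

By case analysis on ~dim_lights: premise 11 gives O(~dim_lights ⊃ ping_server) and premise 8 gives O(dim_lights ⊃ ping_server), so O(ping_server) either way.
With premise 10, O(ping_server ⊃ reject_shipment), the K-axiom yields O(reject_shipment).
Premise 4 is O(escrow_memo ⊃ ~reject_shipment); contrapositively O(reject_shipment ⊃ ~escrow_memo). Since O(reject_shipment) holds, K gives O(~escrow_memo).
From O(~escrow_memo) and premise 1, O(~escrow_memo ⊃ audit_waiver), we obtain O(audit_waiver).
Premise 6 is O(~raise_flag ⊃ ~audit_waiver); contrapositively O(audit_waiver ⊃ raise_flag). Since O(audit_waiver) holds, K gives O(raise_flag).
The contrapositive of premise 3 (O(escalate_badge ⊃ ~raise_flag)) is O(raise_flag ⊃ ~escalate_badge), and O(raise_flag) is already established, so O(~escalate_badge).
From O(~escalate_badge) and premise 2, O(~escalate_badge ⊃ ~inspect_dossier), we obtain O(~inspect_dossier).
Premises 5, 7, 9 do not contribute to this derivation.
Thus O(~inspect_dossier), which is F(inspect_dossier): inspect_dossier is forbidden.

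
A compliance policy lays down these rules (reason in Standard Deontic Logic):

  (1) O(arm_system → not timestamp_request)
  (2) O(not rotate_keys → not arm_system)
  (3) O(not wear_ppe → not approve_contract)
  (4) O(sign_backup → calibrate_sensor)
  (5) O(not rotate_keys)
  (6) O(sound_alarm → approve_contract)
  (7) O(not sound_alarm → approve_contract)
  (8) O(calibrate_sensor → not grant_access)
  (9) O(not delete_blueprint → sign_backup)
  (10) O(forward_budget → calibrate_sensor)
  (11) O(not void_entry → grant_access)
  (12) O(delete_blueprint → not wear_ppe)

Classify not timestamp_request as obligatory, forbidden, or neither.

Premise 1 is O(arm_system → not timestamp_request), but O(arm_system) is not derivable from the premises, so it does not yield O(not timestamp_request).
No premise or chain of K-axiom applications forces O(not timestamp_request), and none forces O(timestamp_request). So not timestamp_request is neither obligatory nor forbidden under these norms.

Neither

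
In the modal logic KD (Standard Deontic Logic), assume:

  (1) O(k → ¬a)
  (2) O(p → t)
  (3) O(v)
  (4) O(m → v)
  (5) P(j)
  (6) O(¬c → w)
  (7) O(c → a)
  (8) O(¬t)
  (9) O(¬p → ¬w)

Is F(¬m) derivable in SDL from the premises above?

No

Premise 4 is O(m → v); even if O(v) held, inferring O(m) would be affirming the consequent — invalid.
No other premise forces O(m). An ideal world satisfying every premise can still have ¬m true, so F(¬m) is not derivable.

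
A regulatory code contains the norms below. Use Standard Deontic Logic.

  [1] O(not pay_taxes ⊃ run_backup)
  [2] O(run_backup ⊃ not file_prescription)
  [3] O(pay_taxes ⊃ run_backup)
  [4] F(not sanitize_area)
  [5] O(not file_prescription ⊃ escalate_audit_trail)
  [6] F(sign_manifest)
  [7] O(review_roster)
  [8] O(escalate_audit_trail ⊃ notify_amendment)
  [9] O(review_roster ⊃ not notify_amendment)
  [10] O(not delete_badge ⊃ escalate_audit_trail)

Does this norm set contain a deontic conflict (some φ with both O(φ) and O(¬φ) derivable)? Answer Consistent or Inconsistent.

By case analysis on not pay_taxes: premise 1 gives O(not pay_taxes ⊃ run_backup) and premise 3 gives O(pay_taxes ⊃ run_backup), so O(run_backup) either way.
Applying K to premise 2 (O(run_backup ⊃ not file_prescription)) and O(run_backup) yields O(not file_prescription).
Premise 5 is O(not file_prescription ⊃ escalate_audit_trail); since O(not file_prescription), deontic closure gives O(escalate_audit_trail).
Applying K to premise 8 (O(escalate_audit_trail ⊃ notify_amendment)) and O(escalate_audit_trail) yields O(notify_amendment).
Premise 9 is O(review_roster ⊃ not notify_amendment); contrapositively O(notify_amendment ⊃ not review_roster). Since O(notify_amendment) holds, K gives O(not review_roster).
But premise 7 directly asserts O(review_roster).
We now have both O(not review_roster) and O(review_roster) — review_roster is simultaneously obligatory and forbidden, violating the D-axiom.

Inconsistent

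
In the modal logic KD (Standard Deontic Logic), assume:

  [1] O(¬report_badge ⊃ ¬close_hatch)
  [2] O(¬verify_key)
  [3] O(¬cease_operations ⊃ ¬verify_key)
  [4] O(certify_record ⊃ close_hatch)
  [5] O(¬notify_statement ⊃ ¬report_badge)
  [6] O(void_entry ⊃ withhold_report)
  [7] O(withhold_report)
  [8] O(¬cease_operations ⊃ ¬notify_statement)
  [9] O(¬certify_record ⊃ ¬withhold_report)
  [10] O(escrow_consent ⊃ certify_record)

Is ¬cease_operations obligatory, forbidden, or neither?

Premise 7 states O(withhold_report) outright.
Premise 9, O(¬certify_record ⊃ ¬withhold_report), contraposes to O(withhold_report ⊃ certify_record); with O(withhold_report) we get O(certify_record).
Applying K to premise 4 (O(certify_record ⊃ close_hatch)) and O(certify_record) yields O(close_hatch).
The contrapositive of premise 1 (O(¬report_badge ⊃ ¬close_hatch)) is O(close_hatch ⊃ report_badge), and O(close_hatch) is already established, so O(report_badge).
Premise 5, O(¬notify_statement ⊃ ¬report_badge), contraposes to O(report_badge ⊃ notify_statement); with O(report_badge) we get O(notify_statement).
The contrapositive of premise 8 (O(¬cease_operations ⊃ ¬notify_statement)) is O(notify_statement ⊃ cease_operations), and O(notify_statement) is already established, so O(cease_operations).
Premises 2, 3, 6, 10 do not contribute to this derivation.
Thus O(cease_operations), which is F(¬cease_operations): ¬cease_operations is forbidden.

Forbidden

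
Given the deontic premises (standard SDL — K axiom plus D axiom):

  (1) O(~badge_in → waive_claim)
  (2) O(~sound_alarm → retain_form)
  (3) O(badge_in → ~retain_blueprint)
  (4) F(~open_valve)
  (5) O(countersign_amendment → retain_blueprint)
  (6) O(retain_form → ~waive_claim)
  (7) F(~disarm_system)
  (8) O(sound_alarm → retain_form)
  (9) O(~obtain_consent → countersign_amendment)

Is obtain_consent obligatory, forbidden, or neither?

By case analysis on ~sound_alarm: premise 2 gives O(~sound_alarm → retain_form) and premise 8 gives O(sound_alarm → retain_form), so O(retain_form) either way.
Applying K to premise 6 (O(retain_form → ~waive_claim)) and O(retain_form) yields O(~waive_claim).
The contrapositive of premise 1 (O(~badge_in → waive_claim)) is O(~waive_claim → badge_in), and O(~waive_claim) is already established, so O(badge_in).
Premise 3 is O(badge_in → ~retain_blueprint); since O(badge_in), deontic closure gives O(~retain_blueprint).
The contrapositive of premise 5 (O(countersign_amendment → retain_blueprint)) is O(~retain_blueprint → ~countersign_amendment), and O(~retain_blueprint) is already established, so O(~countersign_amendment).
Premise 9 is O(~obtain_consent → countersign_amendment); contrapositively O(~countersign_amendment → obtain_consent). Since O(~countersign_amendment) holds, K gives O(obtain_consent).
Premises 4, 7 do not contribute to this derivation.
Hence obtain_consent is obligatory.

Obligatory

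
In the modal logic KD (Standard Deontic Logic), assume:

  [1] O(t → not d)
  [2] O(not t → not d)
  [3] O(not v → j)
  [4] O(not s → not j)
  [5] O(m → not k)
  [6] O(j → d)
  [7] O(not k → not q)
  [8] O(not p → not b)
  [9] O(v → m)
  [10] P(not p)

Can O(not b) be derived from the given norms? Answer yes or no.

No

Premise 8 is O(not p → not b), but O(not p) is not derivable from the premises (the permission P(not p) asserts only not O(p), not O(not p)), so it does not yield O(not b).
No other premise forces O(not b). An ideal world satisfying every premise can still have not b false, so O(not b) is not derivable.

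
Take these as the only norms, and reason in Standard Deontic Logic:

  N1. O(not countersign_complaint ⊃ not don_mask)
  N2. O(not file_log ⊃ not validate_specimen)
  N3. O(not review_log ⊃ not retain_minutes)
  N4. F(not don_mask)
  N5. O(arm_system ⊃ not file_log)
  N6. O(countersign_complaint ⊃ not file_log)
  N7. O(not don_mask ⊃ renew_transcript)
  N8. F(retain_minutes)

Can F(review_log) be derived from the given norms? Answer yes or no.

Premise 3 is O(not review_log ⊃ not retain_minutes); even if O(not retain_minutes) held, inferring O(not review_log) would be affirming the consequent — invalid.
No other premise forces O(not review_log). An ideal world satisfying every premise can still have review_log true, so F(review_log) is not derivable.

No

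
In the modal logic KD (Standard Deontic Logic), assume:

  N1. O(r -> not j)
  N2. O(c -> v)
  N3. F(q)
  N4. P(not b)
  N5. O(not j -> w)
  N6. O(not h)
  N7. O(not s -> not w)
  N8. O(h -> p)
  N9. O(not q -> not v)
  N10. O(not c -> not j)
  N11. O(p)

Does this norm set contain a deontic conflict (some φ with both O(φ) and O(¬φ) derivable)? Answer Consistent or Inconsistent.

Premise 8 is O(h -> p); even if O(p) held, inferring O(h) would be affirming the consequent — invalid.
So O(h) is not derivable, and the apparent clash with O(not h) does not arise.
A world satisfying every obligation exists (e.g. b=false, c=false, h=false, j=false, p=true, q=false, r=false, s=true, v=false, w=true); no atom is both obligatory and forbidden, so the set is consistent.

Consistent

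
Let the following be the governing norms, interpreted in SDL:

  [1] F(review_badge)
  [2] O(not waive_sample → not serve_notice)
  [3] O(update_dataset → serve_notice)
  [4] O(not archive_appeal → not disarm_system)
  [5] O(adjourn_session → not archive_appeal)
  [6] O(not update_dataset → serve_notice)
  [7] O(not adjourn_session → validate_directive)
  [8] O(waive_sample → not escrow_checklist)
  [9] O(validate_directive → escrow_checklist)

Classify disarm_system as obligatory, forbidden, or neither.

Premises 3 and 6 are O(update_dataset → serve_notice) and O(not update_dataset → serve_notice); every ideal world satisfies update_dataset or not update_dataset, so in either case serve_notice holds — hence O(serve_notice).
Premise 2, O(not waive_sample → not serve_notice), contraposes to O(serve_notice → waive_sample); with O(serve_notice) we get O(waive_sample).
Premise 8 is O(waive_sample → not escrow_checklist); since O(waive_sample), deontic closure gives O(not escrow_checklist).
Premise 9, O(validate_directive → escrow_checklist), contraposes to O(not escrow_checklist → not validate_directive); with O(not escrow_checklist) we get O(not validate_directive).
Premise 7 is O(not adjourn_session → validate_directive); contrapositively O(not validate_directive → adjourn_session). Since O(not validate_directive) holds, K gives O(adjourn_session).
With premise 5, O(adjourn_session → not archive_appeal), the K-axiom yields O(not archive_appeal).
Premise 4 is O(not archive_appeal → not disarm_system); since O(not archive_appeal), deontic closure gives O(not disarm_system).
Premise 1 does not contribute to this derivation.
Thus O(not disarm_system), which is F(disarm_system): disarm_system is forbidden.

Forbidden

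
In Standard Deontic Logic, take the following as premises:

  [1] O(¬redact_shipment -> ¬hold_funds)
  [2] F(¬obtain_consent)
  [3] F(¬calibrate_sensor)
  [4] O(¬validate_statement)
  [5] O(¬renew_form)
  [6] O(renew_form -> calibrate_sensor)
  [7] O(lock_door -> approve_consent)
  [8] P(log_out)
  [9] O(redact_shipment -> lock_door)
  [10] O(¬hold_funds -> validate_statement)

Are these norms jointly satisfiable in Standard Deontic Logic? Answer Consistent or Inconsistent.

Premise 6 is O(renew_form -> calibrate_sensor); even if O(calibrate_sensor) held, inferring O(renew_form) would be affirming the consequent — invalid.
So O(renew_form) is not derivable, and the apparent clash with O(¬renew_form) does not arise.
A world satisfying every obligation exists (e.g. approve_consent=true, calibrate_sensor=true, hold_funds=true, lock_door=true, log_out=false, obtain_consent=true, redact_shipment=true, renew_form=false, validate_statement=false); no atom is both obligatory and forbidden, so the set is consistent.

Consistent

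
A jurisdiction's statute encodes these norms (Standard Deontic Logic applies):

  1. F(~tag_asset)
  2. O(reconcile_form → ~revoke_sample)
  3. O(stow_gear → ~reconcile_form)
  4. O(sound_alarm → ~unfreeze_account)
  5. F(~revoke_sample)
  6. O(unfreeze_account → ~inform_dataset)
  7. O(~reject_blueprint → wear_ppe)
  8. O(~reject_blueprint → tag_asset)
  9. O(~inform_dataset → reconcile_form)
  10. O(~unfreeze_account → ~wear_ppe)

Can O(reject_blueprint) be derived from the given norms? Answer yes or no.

F(~revoke_sample) at premise 5 means O(revoke_sample).
Premise 2, O(reconcile_form → ~revoke_sample), contraposes to O(revoke_sample → ~reconcile_form); with O(revoke_sample) we get O(~reconcile_form).
The contrapositive of premise 9 (O(~inform_dataset → reconcile_form)) is O(~reconcile_form → inform_dataset), and O(~reconcile_form) is already established, so O(inform_dataset).
Premise 6, O(unfreeze_account → ~inform_dataset), contraposes to O(inform_dataset → ~unfreeze_account); with O(inform_dataset) we get O(~unfreeze_account).
Premise 10 is O(~unfreeze_account → ~wear_ppe); since O(~unfreeze_account), deontic closure gives O(~wear_ppe).
Premise 7, O(~reject_blueprint → wear_ppe), contraposes to O(~wear_ppe → reject_blueprint); with O(~wear_ppe) we get O(reject_blueprint).
Premises 1, 3, 4, 8 do not contribute to this derivation.
So O(reject_blueprint) follows.

Yes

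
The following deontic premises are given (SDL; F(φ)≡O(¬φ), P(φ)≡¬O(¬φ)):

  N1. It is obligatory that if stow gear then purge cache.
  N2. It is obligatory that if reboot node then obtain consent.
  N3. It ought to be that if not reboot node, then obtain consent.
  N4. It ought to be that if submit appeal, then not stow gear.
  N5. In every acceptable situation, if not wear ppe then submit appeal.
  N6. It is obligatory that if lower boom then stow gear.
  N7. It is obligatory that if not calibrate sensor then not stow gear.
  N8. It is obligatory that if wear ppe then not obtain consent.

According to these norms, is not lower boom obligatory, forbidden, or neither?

Premises 2 and 3 cover both cases: O(reboot_node → obtain_consent) and O(¬reboot_node → obtain_consent). Since reboot_node ∨ ¬reboot_node is a tautology, O(obtain_consent) follows.
Premise 8 is O(wear_ppe → ¬obtain_consent); contrapositively O(obtain_consent → ¬wear_ppe). Since O(obtain_consent) holds, K gives O(¬wear_ppe).
With premise 5, O(¬wear_ppe → submit_appeal), the K-axiom yields O(submit_appeal).
With premise 4, O(submit_appeal → ¬stow_gear), the K-axiom yields O(¬stow_gear).
The contrapositive of premise 6 (O(lower_boom → stow_gear)) is O(¬stow_gear → ¬lower_boom), and O(¬stow_gear) is already established, so O(¬lower_boom).
Premises 1, 7 do not contribute to this derivation.
Hence ¬lower_boom is obligatory.

Obligatory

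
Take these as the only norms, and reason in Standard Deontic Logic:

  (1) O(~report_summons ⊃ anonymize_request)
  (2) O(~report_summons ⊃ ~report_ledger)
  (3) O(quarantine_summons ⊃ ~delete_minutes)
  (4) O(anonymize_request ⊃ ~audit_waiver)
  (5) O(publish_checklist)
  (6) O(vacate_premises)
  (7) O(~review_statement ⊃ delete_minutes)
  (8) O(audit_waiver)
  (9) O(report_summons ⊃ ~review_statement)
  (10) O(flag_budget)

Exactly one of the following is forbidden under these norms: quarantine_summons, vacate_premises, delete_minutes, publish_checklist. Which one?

From premise 8 we have O(audit_waiver).
Premise 4, O(anonymize_request ⊃ ~audit_waiver), contraposes to O(audit_waiver ⊃ ~anonymize_request); with O(audit_waiver) we get O(~anonymize_request).
The contrapositive of premise 1 (O(~report_summons ⊃ anonymize_request)) is O(~anonymize_request ⊃ report_summons), and O(~anonymize_request) is already established, so O(report_summons).
Premise 9 is O(report_summons ⊃ ~review_statement); since O(report_summons), deontic closure gives O(~review_statement).
From O(~review_statement) and premise 7, O(~review_statement ⊃ delete_minutes), we obtain O(delete_minutes).
The contrapositive of premise 3 (O(quarantine_summons ⊃ ~delete_minutes)) is O(delete_minutes ⊃ ~quarantine_summons), and O(delete_minutes) is already established, so O(~quarantine_summons).
So O(~quarantine_summons) holds, i.e. quarantine_summons is forbidden. None of the other listed options is forbidden under the premises.

quarantine_summons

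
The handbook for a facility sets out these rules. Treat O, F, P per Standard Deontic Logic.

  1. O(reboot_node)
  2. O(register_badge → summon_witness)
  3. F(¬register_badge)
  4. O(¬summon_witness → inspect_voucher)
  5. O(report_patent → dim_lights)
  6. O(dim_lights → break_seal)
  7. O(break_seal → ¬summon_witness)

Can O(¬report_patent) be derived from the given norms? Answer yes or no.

Premise 3 is F(¬register_badge), i.e. O(register_badge).
From O(register_badge) and premise 2, O(register_badge → summon_witness), we obtain O(summon_witness).
Premise 7 is O(break_seal → ¬summon_witness); contrapositively O(summon_witness → ¬break_seal). Since O(summon_witness) holds, K gives O(¬break_seal).
The contrapositive of premise 6 (O(dim_lights → break_seal)) is O(¬break_seal → ¬dim_lights), and O(¬break_seal) is already established, so O(¬dim_lights).
Premise 5, O(report_patent → dim_lights), contraposes to O(¬dim_lights → ¬report_patent); with O(¬dim_lights) we get O(¬report_patent).
Premises 1, 4 do not contribute to this derivation.
So O(¬report_patent) follows.

Yes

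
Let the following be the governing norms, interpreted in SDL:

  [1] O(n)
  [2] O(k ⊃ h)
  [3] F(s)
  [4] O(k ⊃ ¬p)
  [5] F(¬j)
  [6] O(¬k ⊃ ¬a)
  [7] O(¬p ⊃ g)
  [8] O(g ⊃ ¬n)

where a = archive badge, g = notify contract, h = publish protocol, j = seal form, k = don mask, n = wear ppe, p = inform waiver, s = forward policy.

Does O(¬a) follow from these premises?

Yes

From premise 1 we have O(n).
Premise 8, O(g ⊃ ¬n), contraposes to O(n ⊃ ¬g); with O(n) we get O(¬g).
The contrapositive of premise 7 (O(¬p ⊃ g)) is O(¬g ⊃ p), and O(¬g) is already established, so O(p).
Premise 4 is O(k ⊃ ¬p); contrapositively O(p ⊃ ¬k). Since O(p) holds, K gives O(¬k).
Applying K to premise 6 (O(¬k ⊃ ¬a)) and O(¬k) yields O(¬a).
Premises 2, 3, 5 do not contribute to this derivation.
So O(¬a) follows.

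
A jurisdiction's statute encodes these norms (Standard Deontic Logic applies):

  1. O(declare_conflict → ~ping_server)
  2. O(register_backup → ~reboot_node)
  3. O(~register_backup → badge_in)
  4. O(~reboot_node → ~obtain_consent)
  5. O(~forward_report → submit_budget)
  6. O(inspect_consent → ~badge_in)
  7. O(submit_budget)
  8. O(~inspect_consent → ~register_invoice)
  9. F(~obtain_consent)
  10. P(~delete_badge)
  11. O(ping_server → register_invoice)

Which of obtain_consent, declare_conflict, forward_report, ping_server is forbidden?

ping_server

Premise 9 is F(~obtain_consent), i.e. O(obtain_consent).
Premise 4 is O(~reboot_node → ~obtain_consent); contrapositively O(obtain_consent → reboot_node). Since O(obtain_consent) holds, K gives O(reboot_node).
Premise 2, O(register_backup → ~reboot_node), contraposes to O(reboot_node → ~register_backup); with O(reboot_node) we get O(~register_backup).
Premise 3 is O(~register_backup → badge_in); since O(~register_backup), deontic closure gives O(badge_in).
Premise 6 is O(inspect_consent → ~badge_in); contrapositively O(badge_in → ~inspect_consent). Since O(badge_in) holds, K gives O(~inspect_consent).
Premise 8 is O(~inspect_consent → ~register_invoice); since O(~inspect_consent), deontic closure gives O(~register_invoice).
Premise 11 is O(ping_server → register_invoice); contrapositively O(~register_invoice → ~ping_server). Since O(~register_invoice) holds, K gives O(~ping_server).
So O(~ping_server) holds, i.e. ping_server is forbidden. None of the other listed options is forbidden under the premises.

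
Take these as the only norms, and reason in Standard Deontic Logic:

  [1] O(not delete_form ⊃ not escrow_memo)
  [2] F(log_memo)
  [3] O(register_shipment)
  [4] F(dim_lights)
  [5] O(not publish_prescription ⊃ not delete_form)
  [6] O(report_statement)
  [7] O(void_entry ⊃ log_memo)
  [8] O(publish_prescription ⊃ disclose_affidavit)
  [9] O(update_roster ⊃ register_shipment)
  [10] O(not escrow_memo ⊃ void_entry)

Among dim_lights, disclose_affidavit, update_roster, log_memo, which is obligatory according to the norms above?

disclose_affidavit

F(log_memo) at premise 2 means O(not log_memo).
Premise 7 is O(void_entry ⊃ log_memo); contrapositively O(not log_memo ⊃ not void_entry). Since O(not log_memo) holds, K gives O(not void_entry).
The contrapositive of premise 10 (O(not escrow_memo ⊃ void_entry)) is O(not void_entry ⊃ escrow_memo), and O(not void_entry) is already established, so O(escrow_memo).
The contrapositive of premise 1 (O(not delete_form ⊃ not escrow_memo)) is O(escrow_memo ⊃ delete_form), and O(escrow_memo) is already established, so O(delete_form).
Premise 5 is O(not publish_prescription ⊃ not delete_form); contrapositively O(delete_form ⊃ publish_prescription). Since O(delete_form) holds, K gives O(publish_prescription).
With premise 8, O(publish_prescription ⊃ disclose_affidavit), the K-axiom yields O(disclose_affidavit).
So O(disclose_affidavit) holds — disclose_affidavit is obligatory. None of the other listed options is made obligatory by any chain of premises.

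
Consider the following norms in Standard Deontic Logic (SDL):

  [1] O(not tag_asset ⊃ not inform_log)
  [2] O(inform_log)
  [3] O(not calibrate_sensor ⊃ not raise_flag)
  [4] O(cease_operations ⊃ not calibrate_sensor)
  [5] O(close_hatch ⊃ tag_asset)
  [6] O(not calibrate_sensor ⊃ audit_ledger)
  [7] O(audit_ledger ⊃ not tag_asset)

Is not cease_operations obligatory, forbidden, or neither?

Obligatory

Premise 2 states O(inform_log) outright.
Premise 1, O(not tag_asset ⊃ not inform_log), contraposes to O(inform_log ⊃ tag_asset); with O(inform_log) we get O(tag_asset).
Premise 7, O(audit_ledger ⊃ not tag_asset), contraposes to O(tag_asset ⊃ not audit_ledger); with O(tag_asset) we get O(not audit_ledger).
Premise 6 is O(not calibrate_sensor ⊃ audit_ledger); contrapositively O(not audit_ledger ⊃ calibrate_sensor). Since O(not audit_ledger) holds, K gives O(calibrate_sensor).
Premise 4, O(cease_operations ⊃ not calibrate_sensor), contraposes to O(calibrate_sensor ⊃ not cease_operations); with O(calibrate_sensor) we get O(not cease_operations).
Premises 3, 5 do not contribute to this derivation.
Hence not cease_operations is obligatory.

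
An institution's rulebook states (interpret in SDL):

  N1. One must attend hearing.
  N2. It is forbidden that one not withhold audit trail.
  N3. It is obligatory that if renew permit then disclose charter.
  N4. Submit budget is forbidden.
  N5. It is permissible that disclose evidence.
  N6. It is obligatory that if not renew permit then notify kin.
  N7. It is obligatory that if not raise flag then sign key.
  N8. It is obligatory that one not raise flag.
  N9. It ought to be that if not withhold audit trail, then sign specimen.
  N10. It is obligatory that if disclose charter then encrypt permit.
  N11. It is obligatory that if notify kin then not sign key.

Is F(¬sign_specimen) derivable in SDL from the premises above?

No

Premise 9 is O(¬withhold_audit_trail → sign_specimen), but O(¬withhold_audit_trail) is not derivable from the premises, so it does not yield O(sign_specimen).
No other premise forces O(sign_specimen). An ideal world satisfying every premise can still have ¬sign_specimen true, so F(¬sign_specimen) is not derivable.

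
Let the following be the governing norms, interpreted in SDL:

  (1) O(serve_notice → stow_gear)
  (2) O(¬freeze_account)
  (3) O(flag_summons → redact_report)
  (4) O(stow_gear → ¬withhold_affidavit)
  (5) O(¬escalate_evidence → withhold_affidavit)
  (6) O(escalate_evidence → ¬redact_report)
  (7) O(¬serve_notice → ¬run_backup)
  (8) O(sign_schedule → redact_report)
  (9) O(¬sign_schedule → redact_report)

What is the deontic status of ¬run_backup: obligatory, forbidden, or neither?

Premises 9 and 8 cover both cases: O(¬sign_schedule → redact_report) and O(sign_schedule → redact_report). Since ¬sign_schedule ∨ sign_schedule is a tautology, O(redact_report) follows.
Premise 6 is O(escalate_evidence → ¬redact_report); contrapositively O(redact_report → ¬escalate_evidence). Since O(redact_report) holds, K gives O(¬escalate_evidence).
With premise 5, O(¬escalate_evidence → withhold_affidavit), the K-axiom yields O(withhold_affidavit).
Premise 4, O(stow_gear → ¬withhold_affidavit), contraposes to O(withhold_affidavit → ¬stow_gear); with O(withhold_affidavit) we get O(¬stow_gear).
Premise 1, O(serve_notice → stow_gear), contraposes to O(¬stow_gear → ¬serve_notice); with O(¬stow_gear) we get O(¬serve_notice).
From O(¬serve_notice) and premise 7, O(¬serve_notice → ¬run_backup), we obtain O(¬run_backup).
Premises 2, 3 do not contribute to this derivation.
Hence ¬run_backup is obligatory.

Obligatory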